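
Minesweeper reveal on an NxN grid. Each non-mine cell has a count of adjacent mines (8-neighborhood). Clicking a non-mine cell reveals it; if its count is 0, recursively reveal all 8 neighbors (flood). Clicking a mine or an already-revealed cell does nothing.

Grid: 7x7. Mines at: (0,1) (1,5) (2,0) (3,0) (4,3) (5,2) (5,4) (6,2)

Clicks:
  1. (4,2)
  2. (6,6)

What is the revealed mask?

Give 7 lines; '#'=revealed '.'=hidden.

Click 1 (4,2) count=2: revealed 1 new [(4,2)] -> total=1
Click 2 (6,6) count=0: revealed 13 new [(2,4) (2,5) (2,6) (3,4) (3,5) (3,6) (4,4) (4,5) (4,6) (5,5) (5,6) (6,5) (6,6)] -> total=14

Answer: .......
.......
....###
....###
..#.###
.....##
.....##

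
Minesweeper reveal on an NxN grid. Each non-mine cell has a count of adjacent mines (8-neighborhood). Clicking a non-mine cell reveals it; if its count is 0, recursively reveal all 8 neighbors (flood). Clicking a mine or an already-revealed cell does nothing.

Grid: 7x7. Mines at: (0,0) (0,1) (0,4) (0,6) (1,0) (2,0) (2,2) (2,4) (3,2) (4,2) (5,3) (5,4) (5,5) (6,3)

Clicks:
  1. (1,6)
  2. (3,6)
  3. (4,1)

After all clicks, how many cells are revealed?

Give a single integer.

Click 1 (1,6) count=1: revealed 1 new [(1,6)] -> total=1
Click 2 (3,6) count=0: revealed 7 new [(1,5) (2,5) (2,6) (3,5) (3,6) (4,5) (4,6)] -> total=8
Click 3 (4,1) count=2: revealed 1 new [(4,1)] -> total=9

Answer: 9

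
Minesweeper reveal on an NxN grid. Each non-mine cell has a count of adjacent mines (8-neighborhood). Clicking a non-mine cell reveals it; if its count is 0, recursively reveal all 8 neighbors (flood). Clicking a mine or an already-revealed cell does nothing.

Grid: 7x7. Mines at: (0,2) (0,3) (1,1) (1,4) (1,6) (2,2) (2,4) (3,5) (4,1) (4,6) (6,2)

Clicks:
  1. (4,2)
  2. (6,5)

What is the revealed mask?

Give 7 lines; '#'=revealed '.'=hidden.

Answer: .......
.......
.......
..###..
..####.
..#####
...####

Derivation:
Click 1 (4,2) count=1: revealed 1 new [(4,2)] -> total=1
Click 2 (6,5) count=0: revealed 15 new [(3,2) (3,3) (3,4) (4,3) (4,4) (4,5) (5,2) (5,3) (5,4) (5,5) (5,6) (6,3) (6,4) (6,5) (6,6)] -> total=16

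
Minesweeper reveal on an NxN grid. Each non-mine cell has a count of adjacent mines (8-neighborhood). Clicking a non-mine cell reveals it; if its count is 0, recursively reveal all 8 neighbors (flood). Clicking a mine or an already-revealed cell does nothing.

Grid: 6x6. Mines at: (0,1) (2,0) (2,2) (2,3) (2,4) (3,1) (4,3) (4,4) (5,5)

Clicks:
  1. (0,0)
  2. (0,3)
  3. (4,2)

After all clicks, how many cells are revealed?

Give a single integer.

Answer: 10

Derivation:
Click 1 (0,0) count=1: revealed 1 new [(0,0)] -> total=1
Click 2 (0,3) count=0: revealed 8 new [(0,2) (0,3) (0,4) (0,5) (1,2) (1,3) (1,4) (1,5)] -> total=9
Click 3 (4,2) count=2: revealed 1 new [(4,2)] -> total=10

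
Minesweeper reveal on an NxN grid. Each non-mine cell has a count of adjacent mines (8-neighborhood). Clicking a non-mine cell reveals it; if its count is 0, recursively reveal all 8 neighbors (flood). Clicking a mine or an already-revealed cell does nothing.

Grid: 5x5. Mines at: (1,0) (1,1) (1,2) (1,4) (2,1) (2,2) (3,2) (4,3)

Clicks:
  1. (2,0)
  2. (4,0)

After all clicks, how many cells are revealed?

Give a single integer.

Click 1 (2,0) count=3: revealed 1 new [(2,0)] -> total=1
Click 2 (4,0) count=0: revealed 4 new [(3,0) (3,1) (4,0) (4,1)] -> total=5

Answer: 5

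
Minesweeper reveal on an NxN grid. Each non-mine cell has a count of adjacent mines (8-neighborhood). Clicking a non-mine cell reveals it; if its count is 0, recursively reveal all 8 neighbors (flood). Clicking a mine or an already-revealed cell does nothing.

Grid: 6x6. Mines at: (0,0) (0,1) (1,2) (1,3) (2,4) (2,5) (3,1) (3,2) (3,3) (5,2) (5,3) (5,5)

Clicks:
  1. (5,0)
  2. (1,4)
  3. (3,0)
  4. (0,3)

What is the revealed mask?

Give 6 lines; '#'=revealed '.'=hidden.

Click 1 (5,0) count=0: revealed 4 new [(4,0) (4,1) (5,0) (5,1)] -> total=4
Click 2 (1,4) count=3: revealed 1 new [(1,4)] -> total=5
Click 3 (3,0) count=1: revealed 1 new [(3,0)] -> total=6
Click 4 (0,3) count=2: revealed 1 new [(0,3)] -> total=7

Answer: ...#..
....#.
......
#.....
##....
##....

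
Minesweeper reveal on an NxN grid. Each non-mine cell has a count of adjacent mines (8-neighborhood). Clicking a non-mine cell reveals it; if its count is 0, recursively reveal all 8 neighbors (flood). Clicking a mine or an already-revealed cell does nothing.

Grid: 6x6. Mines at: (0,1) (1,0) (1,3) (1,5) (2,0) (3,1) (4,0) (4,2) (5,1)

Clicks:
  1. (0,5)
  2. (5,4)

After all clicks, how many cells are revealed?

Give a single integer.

Click 1 (0,5) count=1: revealed 1 new [(0,5)] -> total=1
Click 2 (5,4) count=0: revealed 12 new [(2,3) (2,4) (2,5) (3,3) (3,4) (3,5) (4,3) (4,4) (4,5) (5,3) (5,4) (5,5)] -> total=13

Answer: 13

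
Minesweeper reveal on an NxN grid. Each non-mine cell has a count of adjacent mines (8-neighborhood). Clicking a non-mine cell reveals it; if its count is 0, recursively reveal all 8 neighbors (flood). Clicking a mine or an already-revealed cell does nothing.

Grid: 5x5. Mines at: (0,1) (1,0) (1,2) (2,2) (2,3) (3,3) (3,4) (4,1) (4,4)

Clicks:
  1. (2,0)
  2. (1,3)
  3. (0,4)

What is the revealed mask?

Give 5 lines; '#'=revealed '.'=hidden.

Answer: ...##
...##
#....
.....
.....

Derivation:
Click 1 (2,0) count=1: revealed 1 new [(2,0)] -> total=1
Click 2 (1,3) count=3: revealed 1 new [(1,3)] -> total=2
Click 3 (0,4) count=0: revealed 3 new [(0,3) (0,4) (1,4)] -> total=5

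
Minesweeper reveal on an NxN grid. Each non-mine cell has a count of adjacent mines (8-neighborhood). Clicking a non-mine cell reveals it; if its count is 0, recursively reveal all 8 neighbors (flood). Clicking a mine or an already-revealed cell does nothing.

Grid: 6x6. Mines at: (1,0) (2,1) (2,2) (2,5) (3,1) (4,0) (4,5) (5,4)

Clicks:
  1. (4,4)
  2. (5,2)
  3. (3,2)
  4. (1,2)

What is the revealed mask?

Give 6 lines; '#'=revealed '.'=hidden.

Click 1 (4,4) count=2: revealed 1 new [(4,4)] -> total=1
Click 2 (5,2) count=0: revealed 6 new [(4,1) (4,2) (4,3) (5,1) (5,2) (5,3)] -> total=7
Click 3 (3,2) count=3: revealed 1 new [(3,2)] -> total=8
Click 4 (1,2) count=2: revealed 1 new [(1,2)] -> total=9

Answer: ......
..#...
......
..#...
.####.
.###..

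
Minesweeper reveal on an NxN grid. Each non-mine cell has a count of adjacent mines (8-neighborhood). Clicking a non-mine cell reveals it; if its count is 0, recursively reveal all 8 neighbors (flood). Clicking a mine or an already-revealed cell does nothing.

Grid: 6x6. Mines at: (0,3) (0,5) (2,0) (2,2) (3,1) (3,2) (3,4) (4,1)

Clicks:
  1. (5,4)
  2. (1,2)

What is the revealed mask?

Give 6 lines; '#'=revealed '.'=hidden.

Answer: ......
..#...
......
......
..####
..####

Derivation:
Click 1 (5,4) count=0: revealed 8 new [(4,2) (4,3) (4,4) (4,5) (5,2) (5,3) (5,4) (5,5)] -> total=8
Click 2 (1,2) count=2: revealed 1 new [(1,2)] -> total=9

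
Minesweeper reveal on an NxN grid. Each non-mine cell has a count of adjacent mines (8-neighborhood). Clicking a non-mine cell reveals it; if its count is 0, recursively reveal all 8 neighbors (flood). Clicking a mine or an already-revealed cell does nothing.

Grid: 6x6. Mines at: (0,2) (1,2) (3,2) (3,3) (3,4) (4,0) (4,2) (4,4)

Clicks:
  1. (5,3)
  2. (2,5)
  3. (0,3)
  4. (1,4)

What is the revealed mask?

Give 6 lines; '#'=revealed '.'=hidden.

Click 1 (5,3) count=2: revealed 1 new [(5,3)] -> total=1
Click 2 (2,5) count=1: revealed 1 new [(2,5)] -> total=2
Click 3 (0,3) count=2: revealed 1 new [(0,3)] -> total=3
Click 4 (1,4) count=0: revealed 7 new [(0,4) (0,5) (1,3) (1,4) (1,5) (2,3) (2,4)] -> total=10

Answer: ...###
...###
...###
......
......
...#..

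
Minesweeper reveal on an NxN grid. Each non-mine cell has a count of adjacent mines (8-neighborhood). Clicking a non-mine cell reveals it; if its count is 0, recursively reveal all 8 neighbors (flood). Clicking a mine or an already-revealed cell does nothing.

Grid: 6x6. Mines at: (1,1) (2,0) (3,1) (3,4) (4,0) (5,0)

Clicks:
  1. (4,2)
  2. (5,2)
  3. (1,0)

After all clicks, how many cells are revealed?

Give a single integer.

Click 1 (4,2) count=1: revealed 1 new [(4,2)] -> total=1
Click 2 (5,2) count=0: revealed 9 new [(4,1) (4,3) (4,4) (4,5) (5,1) (5,2) (5,3) (5,4) (5,5)] -> total=10
Click 3 (1,0) count=2: revealed 1 new [(1,0)] -> total=11

Answer: 11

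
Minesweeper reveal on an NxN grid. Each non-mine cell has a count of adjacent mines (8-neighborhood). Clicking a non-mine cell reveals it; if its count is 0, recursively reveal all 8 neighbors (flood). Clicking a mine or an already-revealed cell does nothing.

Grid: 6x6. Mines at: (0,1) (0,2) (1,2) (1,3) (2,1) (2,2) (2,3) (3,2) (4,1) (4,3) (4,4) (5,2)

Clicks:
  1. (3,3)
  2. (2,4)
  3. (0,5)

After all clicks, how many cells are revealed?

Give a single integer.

Click 1 (3,3) count=5: revealed 1 new [(3,3)] -> total=1
Click 2 (2,4) count=2: revealed 1 new [(2,4)] -> total=2
Click 3 (0,5) count=0: revealed 7 new [(0,4) (0,5) (1,4) (1,5) (2,5) (3,4) (3,5)] -> total=9

Answer: 9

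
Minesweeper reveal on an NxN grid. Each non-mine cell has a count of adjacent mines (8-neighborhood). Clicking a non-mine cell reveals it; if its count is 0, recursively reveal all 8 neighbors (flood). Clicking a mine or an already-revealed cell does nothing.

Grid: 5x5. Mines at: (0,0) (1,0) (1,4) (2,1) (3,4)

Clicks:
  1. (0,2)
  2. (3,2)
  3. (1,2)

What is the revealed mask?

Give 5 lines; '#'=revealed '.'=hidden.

Answer: .###.
.###.
.....
..#..
.....

Derivation:
Click 1 (0,2) count=0: revealed 6 new [(0,1) (0,2) (0,3) (1,1) (1,2) (1,3)] -> total=6
Click 2 (3,2) count=1: revealed 1 new [(3,2)] -> total=7
Click 3 (1,2) count=1: revealed 0 new [(none)] -> total=7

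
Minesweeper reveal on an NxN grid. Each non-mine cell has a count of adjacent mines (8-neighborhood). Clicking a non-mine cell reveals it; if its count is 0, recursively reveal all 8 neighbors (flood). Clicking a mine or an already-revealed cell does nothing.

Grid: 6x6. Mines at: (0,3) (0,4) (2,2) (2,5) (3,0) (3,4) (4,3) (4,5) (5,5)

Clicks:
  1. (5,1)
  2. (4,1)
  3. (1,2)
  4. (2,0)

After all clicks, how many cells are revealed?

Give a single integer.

Click 1 (5,1) count=0: revealed 6 new [(4,0) (4,1) (4,2) (5,0) (5,1) (5,2)] -> total=6
Click 2 (4,1) count=1: revealed 0 new [(none)] -> total=6
Click 3 (1,2) count=2: revealed 1 new [(1,2)] -> total=7
Click 4 (2,0) count=1: revealed 1 new [(2,0)] -> total=8

Answer: 8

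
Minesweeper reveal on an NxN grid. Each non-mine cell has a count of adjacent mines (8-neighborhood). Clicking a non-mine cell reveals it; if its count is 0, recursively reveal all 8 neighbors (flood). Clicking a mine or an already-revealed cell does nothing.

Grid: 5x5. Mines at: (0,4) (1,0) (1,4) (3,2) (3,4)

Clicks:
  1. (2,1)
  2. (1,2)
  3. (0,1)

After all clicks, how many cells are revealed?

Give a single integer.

Click 1 (2,1) count=2: revealed 1 new [(2,1)] -> total=1
Click 2 (1,2) count=0: revealed 8 new [(0,1) (0,2) (0,3) (1,1) (1,2) (1,3) (2,2) (2,3)] -> total=9
Click 3 (0,1) count=1: revealed 0 new [(none)] -> total=9

Answer: 9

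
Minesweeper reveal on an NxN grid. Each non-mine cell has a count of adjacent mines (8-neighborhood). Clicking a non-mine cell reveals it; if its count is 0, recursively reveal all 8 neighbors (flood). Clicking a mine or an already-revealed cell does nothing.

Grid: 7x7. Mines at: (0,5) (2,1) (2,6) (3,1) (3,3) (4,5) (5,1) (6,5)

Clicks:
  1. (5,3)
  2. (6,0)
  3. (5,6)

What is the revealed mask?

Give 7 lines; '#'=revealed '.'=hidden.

Click 1 (5,3) count=0: revealed 9 new [(4,2) (4,3) (4,4) (5,2) (5,3) (5,4) (6,2) (6,3) (6,4)] -> total=9
Click 2 (6,0) count=1: revealed 1 new [(6,0)] -> total=10
Click 3 (5,6) count=2: revealed 1 new [(5,6)] -> total=11

Answer: .......
.......
.......
.......
..###..
..###.#
#.###..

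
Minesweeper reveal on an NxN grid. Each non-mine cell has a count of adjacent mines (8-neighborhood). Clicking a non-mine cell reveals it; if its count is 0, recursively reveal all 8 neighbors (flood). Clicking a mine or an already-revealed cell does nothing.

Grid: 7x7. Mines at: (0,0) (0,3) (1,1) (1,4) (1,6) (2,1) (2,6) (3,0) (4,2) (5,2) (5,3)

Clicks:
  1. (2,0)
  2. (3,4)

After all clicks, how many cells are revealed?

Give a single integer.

Click 1 (2,0) count=3: revealed 1 new [(2,0)] -> total=1
Click 2 (3,4) count=0: revealed 17 new [(2,3) (2,4) (2,5) (3,3) (3,4) (3,5) (3,6) (4,3) (4,4) (4,5) (4,6) (5,4) (5,5) (5,6) (6,4) (6,5) (6,6)] -> total=18

Answer: 18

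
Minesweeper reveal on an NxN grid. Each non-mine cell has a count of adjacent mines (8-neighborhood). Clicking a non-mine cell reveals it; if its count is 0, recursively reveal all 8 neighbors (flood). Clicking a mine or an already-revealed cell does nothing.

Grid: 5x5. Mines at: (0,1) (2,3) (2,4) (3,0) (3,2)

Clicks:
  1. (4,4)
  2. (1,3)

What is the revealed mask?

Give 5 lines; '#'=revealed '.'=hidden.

Click 1 (4,4) count=0: revealed 4 new [(3,3) (3,4) (4,3) (4,4)] -> total=4
Click 2 (1,3) count=2: revealed 1 new [(1,3)] -> total=5

Answer: .....
...#.
.....
...##
...##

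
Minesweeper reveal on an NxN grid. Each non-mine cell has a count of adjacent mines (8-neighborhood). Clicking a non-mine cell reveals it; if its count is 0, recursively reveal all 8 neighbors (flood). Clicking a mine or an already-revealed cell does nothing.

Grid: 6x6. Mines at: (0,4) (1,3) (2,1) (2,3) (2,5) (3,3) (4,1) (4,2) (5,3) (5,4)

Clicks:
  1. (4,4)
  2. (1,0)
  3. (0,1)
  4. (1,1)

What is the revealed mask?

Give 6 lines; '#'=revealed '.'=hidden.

Answer: ###...
###...
......
......
....#.
......

Derivation:
Click 1 (4,4) count=3: revealed 1 new [(4,4)] -> total=1
Click 2 (1,0) count=1: revealed 1 new [(1,0)] -> total=2
Click 3 (0,1) count=0: revealed 5 new [(0,0) (0,1) (0,2) (1,1) (1,2)] -> total=7
Click 4 (1,1) count=1: revealed 0 new [(none)] -> total=7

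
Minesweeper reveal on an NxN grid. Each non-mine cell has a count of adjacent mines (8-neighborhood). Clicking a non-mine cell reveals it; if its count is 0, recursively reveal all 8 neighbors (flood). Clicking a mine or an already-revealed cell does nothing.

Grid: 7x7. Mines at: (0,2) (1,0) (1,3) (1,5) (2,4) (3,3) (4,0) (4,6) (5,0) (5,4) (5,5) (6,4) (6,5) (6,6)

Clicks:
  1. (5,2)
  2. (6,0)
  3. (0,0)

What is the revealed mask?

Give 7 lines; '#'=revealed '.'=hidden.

Click 1 (5,2) count=0: revealed 9 new [(4,1) (4,2) (4,3) (5,1) (5,2) (5,3) (6,1) (6,2) (6,3)] -> total=9
Click 2 (6,0) count=1: revealed 1 new [(6,0)] -> total=10
Click 3 (0,0) count=1: revealed 1 new [(0,0)] -> total=11

Answer: #......
.......
.......
.......
.###...
.###...
####...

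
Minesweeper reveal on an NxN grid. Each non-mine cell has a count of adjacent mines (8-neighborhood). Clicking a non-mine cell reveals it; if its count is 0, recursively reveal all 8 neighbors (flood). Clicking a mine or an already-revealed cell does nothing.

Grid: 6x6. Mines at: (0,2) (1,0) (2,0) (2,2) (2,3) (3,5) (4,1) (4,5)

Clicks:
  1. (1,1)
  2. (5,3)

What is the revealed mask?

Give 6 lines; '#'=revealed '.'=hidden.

Answer: ......
.#....
......
..###.
..###.
..###.

Derivation:
Click 1 (1,1) count=4: revealed 1 new [(1,1)] -> total=1
Click 2 (5,3) count=0: revealed 9 new [(3,2) (3,3) (3,4) (4,2) (4,3) (4,4) (5,2) (5,3) (5,4)] -> total=10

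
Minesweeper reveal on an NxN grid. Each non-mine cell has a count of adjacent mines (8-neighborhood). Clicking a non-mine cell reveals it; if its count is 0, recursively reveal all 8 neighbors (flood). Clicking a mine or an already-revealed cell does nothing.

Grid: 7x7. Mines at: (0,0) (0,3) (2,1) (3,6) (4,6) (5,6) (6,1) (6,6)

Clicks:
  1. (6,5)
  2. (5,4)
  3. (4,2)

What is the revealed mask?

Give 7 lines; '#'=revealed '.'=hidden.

Answer: ....###
..#####
..#####
######.
######.
######.
..####.

Derivation:
Click 1 (6,5) count=2: revealed 1 new [(6,5)] -> total=1
Click 2 (5,4) count=0: revealed 34 new [(0,4) (0,5) (0,6) (1,2) (1,3) (1,4) (1,5) (1,6) (2,2) (2,3) (2,4) (2,5) (2,6) (3,0) (3,1) (3,2) (3,3) (3,4) (3,5) (4,0) (4,1) (4,2) (4,3) (4,4) (4,5) (5,0) (5,1) (5,2) (5,3) (5,4) (5,5) (6,2) (6,3) (6,4)] -> total=35
Click 3 (4,2) count=0: revealed 0 new [(none)] -> total=35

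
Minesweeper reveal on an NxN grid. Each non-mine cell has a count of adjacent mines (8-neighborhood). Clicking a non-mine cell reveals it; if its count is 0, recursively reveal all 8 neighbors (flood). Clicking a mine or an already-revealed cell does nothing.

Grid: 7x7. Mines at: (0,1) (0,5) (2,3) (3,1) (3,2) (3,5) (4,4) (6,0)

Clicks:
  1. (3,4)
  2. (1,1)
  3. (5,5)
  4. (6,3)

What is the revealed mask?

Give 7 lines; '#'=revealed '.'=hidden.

Click 1 (3,4) count=3: revealed 1 new [(3,4)] -> total=1
Click 2 (1,1) count=1: revealed 1 new [(1,1)] -> total=2
Click 3 (5,5) count=1: revealed 1 new [(5,5)] -> total=3
Click 4 (6,3) count=0: revealed 16 new [(4,1) (4,2) (4,3) (4,5) (4,6) (5,1) (5,2) (5,3) (5,4) (5,6) (6,1) (6,2) (6,3) (6,4) (6,5) (6,6)] -> total=19

Answer: .......
.#.....
.......
....#..
.###.##
.######
.######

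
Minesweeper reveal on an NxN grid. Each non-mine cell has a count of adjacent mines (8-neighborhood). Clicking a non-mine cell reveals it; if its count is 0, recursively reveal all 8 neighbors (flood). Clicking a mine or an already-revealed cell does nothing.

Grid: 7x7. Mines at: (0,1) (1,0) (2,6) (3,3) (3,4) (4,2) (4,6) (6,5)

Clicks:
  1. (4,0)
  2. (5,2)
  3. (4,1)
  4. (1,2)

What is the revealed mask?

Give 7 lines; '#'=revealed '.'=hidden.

Answer: .......
..#....
##.....
##.....
##.....
#####..
#####..

Derivation:
Click 1 (4,0) count=0: revealed 16 new [(2,0) (2,1) (3,0) (3,1) (4,0) (4,1) (5,0) (5,1) (5,2) (5,3) (5,4) (6,0) (6,1) (6,2) (6,3) (6,4)] -> total=16
Click 2 (5,2) count=1: revealed 0 new [(none)] -> total=16
Click 3 (4,1) count=1: revealed 0 new [(none)] -> total=16
Click 4 (1,2) count=1: revealed 1 new [(1,2)] -> total=17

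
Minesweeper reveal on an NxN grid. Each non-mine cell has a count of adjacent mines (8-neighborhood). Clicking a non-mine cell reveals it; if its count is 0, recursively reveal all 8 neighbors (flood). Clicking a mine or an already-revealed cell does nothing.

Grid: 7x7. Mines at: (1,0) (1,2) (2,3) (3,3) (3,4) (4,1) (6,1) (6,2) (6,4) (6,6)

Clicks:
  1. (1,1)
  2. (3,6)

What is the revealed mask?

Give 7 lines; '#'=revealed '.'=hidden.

Answer: ...####
.#.####
....###
.....##
.....##
.....##
.......

Derivation:
Click 1 (1,1) count=2: revealed 1 new [(1,1)] -> total=1
Click 2 (3,6) count=0: revealed 17 new [(0,3) (0,4) (0,5) (0,6) (1,3) (1,4) (1,5) (1,6) (2,4) (2,5) (2,6) (3,5) (3,6) (4,5) (4,6) (5,5) (5,6)] -> total=18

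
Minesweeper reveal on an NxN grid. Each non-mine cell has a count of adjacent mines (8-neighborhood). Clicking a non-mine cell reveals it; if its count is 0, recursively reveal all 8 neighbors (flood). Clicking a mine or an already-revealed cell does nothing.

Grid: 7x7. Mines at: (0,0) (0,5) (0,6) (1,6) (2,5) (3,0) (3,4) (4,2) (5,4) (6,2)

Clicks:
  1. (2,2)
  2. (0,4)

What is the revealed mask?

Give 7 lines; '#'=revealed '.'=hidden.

Click 1 (2,2) count=0: revealed 15 new [(0,1) (0,2) (0,3) (0,4) (1,1) (1,2) (1,3) (1,4) (2,1) (2,2) (2,3) (2,4) (3,1) (3,2) (3,3)] -> total=15
Click 2 (0,4) count=1: revealed 0 new [(none)] -> total=15

Answer: .####..
.####..
.####..
.###...
.......
.......
.......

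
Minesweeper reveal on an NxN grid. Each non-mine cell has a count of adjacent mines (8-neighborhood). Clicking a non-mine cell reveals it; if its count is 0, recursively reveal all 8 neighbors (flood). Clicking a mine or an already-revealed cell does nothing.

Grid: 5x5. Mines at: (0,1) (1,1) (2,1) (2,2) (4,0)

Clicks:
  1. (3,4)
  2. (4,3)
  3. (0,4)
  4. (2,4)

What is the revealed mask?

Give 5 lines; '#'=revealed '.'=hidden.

Click 1 (3,4) count=0: revealed 16 new [(0,2) (0,3) (0,4) (1,2) (1,3) (1,4) (2,3) (2,4) (3,1) (3,2) (3,3) (3,4) (4,1) (4,2) (4,3) (4,4)] -> total=16
Click 2 (4,3) count=0: revealed 0 new [(none)] -> total=16
Click 3 (0,4) count=0: revealed 0 new [(none)] -> total=16
Click 4 (2,4) count=0: revealed 0 new [(none)] -> total=16

Answer: ..###
..###
...##
.####
.####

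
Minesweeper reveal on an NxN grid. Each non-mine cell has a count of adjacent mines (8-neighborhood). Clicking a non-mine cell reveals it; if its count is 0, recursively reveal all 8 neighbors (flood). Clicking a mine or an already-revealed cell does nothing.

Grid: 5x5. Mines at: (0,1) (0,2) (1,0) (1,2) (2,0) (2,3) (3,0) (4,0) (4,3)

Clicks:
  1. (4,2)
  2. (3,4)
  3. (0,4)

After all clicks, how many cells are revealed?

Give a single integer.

Answer: 6

Derivation:
Click 1 (4,2) count=1: revealed 1 new [(4,2)] -> total=1
Click 2 (3,4) count=2: revealed 1 new [(3,4)] -> total=2
Click 3 (0,4) count=0: revealed 4 new [(0,3) (0,4) (1,3) (1,4)] -> total=6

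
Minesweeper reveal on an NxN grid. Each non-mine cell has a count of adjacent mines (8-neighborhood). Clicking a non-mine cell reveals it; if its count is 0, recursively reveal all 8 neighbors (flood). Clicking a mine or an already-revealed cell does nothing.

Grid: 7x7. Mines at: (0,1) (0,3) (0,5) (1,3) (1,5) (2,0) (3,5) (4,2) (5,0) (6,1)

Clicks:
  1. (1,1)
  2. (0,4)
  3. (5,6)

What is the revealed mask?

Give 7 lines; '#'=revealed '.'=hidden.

Click 1 (1,1) count=2: revealed 1 new [(1,1)] -> total=1
Click 2 (0,4) count=4: revealed 1 new [(0,4)] -> total=2
Click 3 (5,6) count=0: revealed 14 new [(4,3) (4,4) (4,5) (4,6) (5,2) (5,3) (5,4) (5,5) (5,6) (6,2) (6,3) (6,4) (6,5) (6,6)] -> total=16

Answer: ....#..
.#.....
.......
.......
...####
..#####
..#####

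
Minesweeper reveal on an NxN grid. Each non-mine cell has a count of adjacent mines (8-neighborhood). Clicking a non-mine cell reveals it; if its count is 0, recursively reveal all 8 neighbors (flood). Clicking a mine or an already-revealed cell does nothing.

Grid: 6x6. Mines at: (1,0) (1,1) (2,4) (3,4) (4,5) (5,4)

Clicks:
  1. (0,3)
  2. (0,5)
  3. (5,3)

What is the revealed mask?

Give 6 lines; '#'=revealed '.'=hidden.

Click 1 (0,3) count=0: revealed 8 new [(0,2) (0,3) (0,4) (0,5) (1,2) (1,3) (1,4) (1,5)] -> total=8
Click 2 (0,5) count=0: revealed 0 new [(none)] -> total=8
Click 3 (5,3) count=1: revealed 1 new [(5,3)] -> total=9

Answer: ..####
..####
......
......
......
...#..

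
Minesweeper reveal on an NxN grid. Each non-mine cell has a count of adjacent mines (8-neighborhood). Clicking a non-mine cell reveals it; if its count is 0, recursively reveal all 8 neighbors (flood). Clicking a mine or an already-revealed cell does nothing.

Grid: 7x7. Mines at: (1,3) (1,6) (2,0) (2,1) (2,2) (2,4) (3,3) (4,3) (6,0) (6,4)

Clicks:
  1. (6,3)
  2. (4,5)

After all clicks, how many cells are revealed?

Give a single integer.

Click 1 (6,3) count=1: revealed 1 new [(6,3)] -> total=1
Click 2 (4,5) count=0: revealed 13 new [(2,5) (2,6) (3,4) (3,5) (3,6) (4,4) (4,5) (4,6) (5,4) (5,5) (5,6) (6,5) (6,6)] -> total=14

Answer: 14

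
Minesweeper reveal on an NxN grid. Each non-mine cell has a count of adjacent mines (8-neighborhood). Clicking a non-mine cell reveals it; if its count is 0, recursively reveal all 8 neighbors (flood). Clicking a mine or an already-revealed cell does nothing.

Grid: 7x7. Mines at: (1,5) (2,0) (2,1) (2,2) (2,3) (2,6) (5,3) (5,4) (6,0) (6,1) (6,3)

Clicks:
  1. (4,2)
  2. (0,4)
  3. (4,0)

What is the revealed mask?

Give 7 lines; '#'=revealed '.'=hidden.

Answer: ....#..
.......
.......
###....
###....
###....
.......

Derivation:
Click 1 (4,2) count=1: revealed 1 new [(4,2)] -> total=1
Click 2 (0,4) count=1: revealed 1 new [(0,4)] -> total=2
Click 3 (4,0) count=0: revealed 8 new [(3,0) (3,1) (3,2) (4,0) (4,1) (5,0) (5,1) (5,2)] -> total=10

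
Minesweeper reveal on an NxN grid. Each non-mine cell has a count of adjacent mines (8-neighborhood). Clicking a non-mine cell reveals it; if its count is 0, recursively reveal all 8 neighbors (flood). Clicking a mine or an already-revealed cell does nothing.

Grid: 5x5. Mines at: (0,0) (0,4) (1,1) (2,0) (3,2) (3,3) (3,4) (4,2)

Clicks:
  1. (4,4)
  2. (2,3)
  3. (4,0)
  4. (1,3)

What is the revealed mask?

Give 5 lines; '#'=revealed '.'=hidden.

Answer: .....
...#.
...#.
##...
##..#

Derivation:
Click 1 (4,4) count=2: revealed 1 new [(4,4)] -> total=1
Click 2 (2,3) count=3: revealed 1 new [(2,3)] -> total=2
Click 3 (4,0) count=0: revealed 4 new [(3,0) (3,1) (4,0) (4,1)] -> total=6
Click 4 (1,3) count=1: revealed 1 new [(1,3)] -> total=7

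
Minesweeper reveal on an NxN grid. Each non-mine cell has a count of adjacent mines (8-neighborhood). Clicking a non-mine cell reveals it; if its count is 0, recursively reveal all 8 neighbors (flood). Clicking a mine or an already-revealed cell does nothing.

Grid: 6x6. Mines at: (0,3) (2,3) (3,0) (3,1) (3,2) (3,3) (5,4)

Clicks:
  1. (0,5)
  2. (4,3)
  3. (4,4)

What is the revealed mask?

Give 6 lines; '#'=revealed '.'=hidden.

Click 1 (0,5) count=0: revealed 10 new [(0,4) (0,5) (1,4) (1,5) (2,4) (2,5) (3,4) (3,5) (4,4) (4,5)] -> total=10
Click 2 (4,3) count=3: revealed 1 new [(4,3)] -> total=11
Click 3 (4,4) count=2: revealed 0 new [(none)] -> total=11

Answer: ....##
....##
....##
....##
...###
......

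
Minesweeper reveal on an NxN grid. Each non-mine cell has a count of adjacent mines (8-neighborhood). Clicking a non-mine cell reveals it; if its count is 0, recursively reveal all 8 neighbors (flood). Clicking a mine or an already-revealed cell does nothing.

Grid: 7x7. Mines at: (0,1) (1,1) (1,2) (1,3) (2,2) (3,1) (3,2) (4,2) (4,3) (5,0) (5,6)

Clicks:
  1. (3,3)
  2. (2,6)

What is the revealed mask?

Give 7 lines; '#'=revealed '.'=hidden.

Click 1 (3,3) count=4: revealed 1 new [(3,3)] -> total=1
Click 2 (2,6) count=0: revealed 15 new [(0,4) (0,5) (0,6) (1,4) (1,5) (1,6) (2,4) (2,5) (2,6) (3,4) (3,5) (3,6) (4,4) (4,5) (4,6)] -> total=16

Answer: ....###
....###
....###
...####
....###
.......
.......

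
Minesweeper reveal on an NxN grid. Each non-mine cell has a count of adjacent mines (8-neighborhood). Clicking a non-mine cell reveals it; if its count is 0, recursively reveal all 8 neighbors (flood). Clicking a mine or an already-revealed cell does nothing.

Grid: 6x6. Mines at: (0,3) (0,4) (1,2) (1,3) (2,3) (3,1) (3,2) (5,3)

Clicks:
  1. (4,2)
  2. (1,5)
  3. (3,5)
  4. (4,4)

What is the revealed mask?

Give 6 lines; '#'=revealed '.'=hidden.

Click 1 (4,2) count=3: revealed 1 new [(4,2)] -> total=1
Click 2 (1,5) count=1: revealed 1 new [(1,5)] -> total=2
Click 3 (3,5) count=0: revealed 9 new [(1,4) (2,4) (2,5) (3,4) (3,5) (4,4) (4,5) (5,4) (5,5)] -> total=11
Click 4 (4,4) count=1: revealed 0 new [(none)] -> total=11

Answer: ......
....##
....##
....##
..#.##
....##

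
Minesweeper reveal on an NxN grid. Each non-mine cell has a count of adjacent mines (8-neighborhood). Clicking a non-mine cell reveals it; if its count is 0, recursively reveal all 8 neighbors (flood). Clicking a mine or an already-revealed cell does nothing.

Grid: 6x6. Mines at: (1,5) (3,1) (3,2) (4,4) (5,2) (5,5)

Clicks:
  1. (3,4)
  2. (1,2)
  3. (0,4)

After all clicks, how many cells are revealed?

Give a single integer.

Click 1 (3,4) count=1: revealed 1 new [(3,4)] -> total=1
Click 2 (1,2) count=0: revealed 15 new [(0,0) (0,1) (0,2) (0,3) (0,4) (1,0) (1,1) (1,2) (1,3) (1,4) (2,0) (2,1) (2,2) (2,3) (2,4)] -> total=16
Click 3 (0,4) count=1: revealed 0 new [(none)] -> total=16

Answer: 16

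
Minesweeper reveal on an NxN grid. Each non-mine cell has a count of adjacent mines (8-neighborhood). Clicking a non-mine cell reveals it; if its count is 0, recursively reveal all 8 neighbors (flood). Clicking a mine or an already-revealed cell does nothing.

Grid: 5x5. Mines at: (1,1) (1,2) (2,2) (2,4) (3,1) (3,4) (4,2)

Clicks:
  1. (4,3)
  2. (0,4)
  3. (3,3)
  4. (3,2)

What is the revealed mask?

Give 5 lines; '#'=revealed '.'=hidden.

Click 1 (4,3) count=2: revealed 1 new [(4,3)] -> total=1
Click 2 (0,4) count=0: revealed 4 new [(0,3) (0,4) (1,3) (1,4)] -> total=5
Click 3 (3,3) count=4: revealed 1 new [(3,3)] -> total=6
Click 4 (3,2) count=3: revealed 1 new [(3,2)] -> total=7

Answer: ...##
...##
.....
..##.
...#.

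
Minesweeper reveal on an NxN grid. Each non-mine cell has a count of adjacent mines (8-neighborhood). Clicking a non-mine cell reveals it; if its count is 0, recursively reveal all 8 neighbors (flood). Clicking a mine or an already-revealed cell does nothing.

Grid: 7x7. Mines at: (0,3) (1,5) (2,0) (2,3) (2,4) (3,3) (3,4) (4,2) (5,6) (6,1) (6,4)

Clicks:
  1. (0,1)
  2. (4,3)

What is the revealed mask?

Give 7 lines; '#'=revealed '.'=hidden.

Click 1 (0,1) count=0: revealed 6 new [(0,0) (0,1) (0,2) (1,0) (1,1) (1,2)] -> total=6
Click 2 (4,3) count=3: revealed 1 new [(4,3)] -> total=7

Answer: ###....
###....
.......
.......
...#...
.......
.......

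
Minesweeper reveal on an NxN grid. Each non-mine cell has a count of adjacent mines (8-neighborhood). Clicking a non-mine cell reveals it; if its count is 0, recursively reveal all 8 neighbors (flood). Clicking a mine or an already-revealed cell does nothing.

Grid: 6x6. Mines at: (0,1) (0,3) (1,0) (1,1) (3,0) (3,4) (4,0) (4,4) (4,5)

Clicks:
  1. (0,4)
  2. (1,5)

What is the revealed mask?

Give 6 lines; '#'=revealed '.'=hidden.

Answer: ....##
....##
....##
......
......
......

Derivation:
Click 1 (0,4) count=1: revealed 1 new [(0,4)] -> total=1
Click 2 (1,5) count=0: revealed 5 new [(0,5) (1,4) (1,5) (2,4) (2,5)] -> total=6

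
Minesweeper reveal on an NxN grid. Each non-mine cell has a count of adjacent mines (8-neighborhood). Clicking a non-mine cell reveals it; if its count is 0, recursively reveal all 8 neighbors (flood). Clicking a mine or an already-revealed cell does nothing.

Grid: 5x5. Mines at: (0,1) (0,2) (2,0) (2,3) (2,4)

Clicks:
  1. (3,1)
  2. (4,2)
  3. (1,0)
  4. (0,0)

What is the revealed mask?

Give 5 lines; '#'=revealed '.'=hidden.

Click 1 (3,1) count=1: revealed 1 new [(3,1)] -> total=1
Click 2 (4,2) count=0: revealed 9 new [(3,0) (3,2) (3,3) (3,4) (4,0) (4,1) (4,2) (4,3) (4,4)] -> total=10
Click 3 (1,0) count=2: revealed 1 new [(1,0)] -> total=11
Click 4 (0,0) count=1: revealed 1 new [(0,0)] -> total=12

Answer: #....
#....
.....
#####
#####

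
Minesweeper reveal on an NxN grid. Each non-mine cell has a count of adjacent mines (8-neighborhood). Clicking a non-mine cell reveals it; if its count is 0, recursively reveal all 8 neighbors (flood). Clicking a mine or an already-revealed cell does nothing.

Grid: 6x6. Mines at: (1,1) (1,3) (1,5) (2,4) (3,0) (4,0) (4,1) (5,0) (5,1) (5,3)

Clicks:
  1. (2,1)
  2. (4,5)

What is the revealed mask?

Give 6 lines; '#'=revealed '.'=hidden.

Answer: ......
......
.#....
....##
....##
....##

Derivation:
Click 1 (2,1) count=2: revealed 1 new [(2,1)] -> total=1
Click 2 (4,5) count=0: revealed 6 new [(3,4) (3,5) (4,4) (4,5) (5,4) (5,5)] -> total=7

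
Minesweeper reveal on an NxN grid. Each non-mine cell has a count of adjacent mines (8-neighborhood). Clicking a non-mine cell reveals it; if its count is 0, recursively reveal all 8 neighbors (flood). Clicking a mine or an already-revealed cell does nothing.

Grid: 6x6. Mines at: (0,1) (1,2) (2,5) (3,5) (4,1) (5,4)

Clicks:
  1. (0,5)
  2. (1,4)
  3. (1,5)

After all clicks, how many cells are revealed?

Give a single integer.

Answer: 6

Derivation:
Click 1 (0,5) count=0: revealed 6 new [(0,3) (0,4) (0,5) (1,3) (1,4) (1,5)] -> total=6
Click 2 (1,4) count=1: revealed 0 new [(none)] -> total=6
Click 3 (1,5) count=1: revealed 0 new [(none)] -> total=6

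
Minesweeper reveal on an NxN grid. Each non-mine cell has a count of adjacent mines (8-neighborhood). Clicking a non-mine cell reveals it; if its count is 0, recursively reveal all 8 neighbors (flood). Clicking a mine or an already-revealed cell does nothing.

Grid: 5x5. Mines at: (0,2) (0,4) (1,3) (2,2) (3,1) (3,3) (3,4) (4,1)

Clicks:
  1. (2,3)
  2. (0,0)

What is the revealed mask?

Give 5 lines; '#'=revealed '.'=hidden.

Answer: ##...
##...
##.#.
.....
.....

Derivation:
Click 1 (2,3) count=4: revealed 1 new [(2,3)] -> total=1
Click 2 (0,0) count=0: revealed 6 new [(0,0) (0,1) (1,0) (1,1) (2,0) (2,1)] -> total=7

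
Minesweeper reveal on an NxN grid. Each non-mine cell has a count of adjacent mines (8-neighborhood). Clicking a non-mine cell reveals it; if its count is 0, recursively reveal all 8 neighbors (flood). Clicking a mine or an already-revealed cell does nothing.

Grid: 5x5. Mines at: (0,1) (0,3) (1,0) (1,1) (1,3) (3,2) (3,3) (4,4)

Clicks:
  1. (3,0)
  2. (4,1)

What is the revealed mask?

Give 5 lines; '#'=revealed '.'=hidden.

Click 1 (3,0) count=0: revealed 6 new [(2,0) (2,1) (3,0) (3,1) (4,0) (4,1)] -> total=6
Click 2 (4,1) count=1: revealed 0 new [(none)] -> total=6

Answer: .....
.....
##...
##...
##...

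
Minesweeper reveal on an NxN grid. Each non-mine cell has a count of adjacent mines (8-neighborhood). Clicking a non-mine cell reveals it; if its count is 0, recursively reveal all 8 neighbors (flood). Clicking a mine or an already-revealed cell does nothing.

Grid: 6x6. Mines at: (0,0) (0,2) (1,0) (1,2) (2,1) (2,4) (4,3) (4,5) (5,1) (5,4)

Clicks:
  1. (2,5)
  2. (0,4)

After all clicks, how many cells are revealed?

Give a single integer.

Answer: 7

Derivation:
Click 1 (2,5) count=1: revealed 1 new [(2,5)] -> total=1
Click 2 (0,4) count=0: revealed 6 new [(0,3) (0,4) (0,5) (1,3) (1,4) (1,5)] -> total=7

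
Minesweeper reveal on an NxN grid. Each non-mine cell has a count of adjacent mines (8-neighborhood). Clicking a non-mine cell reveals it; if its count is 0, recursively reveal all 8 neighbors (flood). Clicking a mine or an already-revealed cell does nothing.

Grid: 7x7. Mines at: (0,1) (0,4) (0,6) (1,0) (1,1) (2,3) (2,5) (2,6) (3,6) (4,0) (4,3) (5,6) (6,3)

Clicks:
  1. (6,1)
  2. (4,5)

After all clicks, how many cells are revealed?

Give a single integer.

Answer: 7

Derivation:
Click 1 (6,1) count=0: revealed 6 new [(5,0) (5,1) (5,2) (6,0) (6,1) (6,2)] -> total=6
Click 2 (4,5) count=2: revealed 1 new [(4,5)] -> total=7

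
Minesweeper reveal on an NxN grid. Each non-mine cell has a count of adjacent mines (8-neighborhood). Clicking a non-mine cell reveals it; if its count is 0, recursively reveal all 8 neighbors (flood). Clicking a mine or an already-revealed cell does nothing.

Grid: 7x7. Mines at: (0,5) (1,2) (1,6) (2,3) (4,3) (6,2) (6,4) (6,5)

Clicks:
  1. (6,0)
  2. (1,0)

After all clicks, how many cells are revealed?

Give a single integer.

Click 1 (6,0) count=0: revealed 18 new [(0,0) (0,1) (1,0) (1,1) (2,0) (2,1) (2,2) (3,0) (3,1) (3,2) (4,0) (4,1) (4,2) (5,0) (5,1) (5,2) (6,0) (6,1)] -> total=18
Click 2 (1,0) count=0: revealed 0 new [(none)] -> total=18

Answer: 18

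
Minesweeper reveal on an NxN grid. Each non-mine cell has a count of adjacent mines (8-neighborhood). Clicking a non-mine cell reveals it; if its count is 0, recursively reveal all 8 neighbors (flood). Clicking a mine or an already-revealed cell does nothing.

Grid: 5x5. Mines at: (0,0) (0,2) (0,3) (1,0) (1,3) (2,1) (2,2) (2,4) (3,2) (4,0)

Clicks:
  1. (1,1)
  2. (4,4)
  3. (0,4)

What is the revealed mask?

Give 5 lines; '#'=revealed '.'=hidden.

Answer: ....#
.#...
.....
...##
...##

Derivation:
Click 1 (1,1) count=5: revealed 1 new [(1,1)] -> total=1
Click 2 (4,4) count=0: revealed 4 new [(3,3) (3,4) (4,3) (4,4)] -> total=5
Click 3 (0,4) count=2: revealed 1 new [(0,4)] -> total=6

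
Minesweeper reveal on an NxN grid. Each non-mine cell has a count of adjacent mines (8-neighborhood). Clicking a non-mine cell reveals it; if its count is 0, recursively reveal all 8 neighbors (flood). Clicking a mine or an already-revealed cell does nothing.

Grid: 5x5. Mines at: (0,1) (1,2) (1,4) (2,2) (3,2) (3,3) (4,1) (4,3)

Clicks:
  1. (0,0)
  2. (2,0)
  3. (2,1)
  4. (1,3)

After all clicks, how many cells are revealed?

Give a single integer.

Click 1 (0,0) count=1: revealed 1 new [(0,0)] -> total=1
Click 2 (2,0) count=0: revealed 6 new [(1,0) (1,1) (2,0) (2,1) (3,0) (3,1)] -> total=7
Click 3 (2,1) count=3: revealed 0 new [(none)] -> total=7
Click 4 (1,3) count=3: revealed 1 new [(1,3)] -> total=8

Answer: 8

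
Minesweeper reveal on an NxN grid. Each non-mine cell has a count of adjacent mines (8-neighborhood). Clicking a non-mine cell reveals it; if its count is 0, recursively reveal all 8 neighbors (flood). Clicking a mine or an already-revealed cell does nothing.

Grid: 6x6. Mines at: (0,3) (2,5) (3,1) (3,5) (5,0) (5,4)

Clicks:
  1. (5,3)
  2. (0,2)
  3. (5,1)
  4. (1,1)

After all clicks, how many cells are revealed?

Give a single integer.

Click 1 (5,3) count=1: revealed 1 new [(5,3)] -> total=1
Click 2 (0,2) count=1: revealed 1 new [(0,2)] -> total=2
Click 3 (5,1) count=1: revealed 1 new [(5,1)] -> total=3
Click 4 (1,1) count=0: revealed 8 new [(0,0) (0,1) (1,0) (1,1) (1,2) (2,0) (2,1) (2,2)] -> total=11

Answer: 11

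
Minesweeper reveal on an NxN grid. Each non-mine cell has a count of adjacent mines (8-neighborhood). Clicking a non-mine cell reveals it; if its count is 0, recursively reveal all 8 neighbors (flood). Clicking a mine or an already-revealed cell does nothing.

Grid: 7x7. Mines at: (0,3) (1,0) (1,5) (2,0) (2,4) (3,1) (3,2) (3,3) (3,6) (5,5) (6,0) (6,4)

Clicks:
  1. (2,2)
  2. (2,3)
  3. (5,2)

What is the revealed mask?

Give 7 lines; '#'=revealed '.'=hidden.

Click 1 (2,2) count=3: revealed 1 new [(2,2)] -> total=1
Click 2 (2,3) count=3: revealed 1 new [(2,3)] -> total=2
Click 3 (5,2) count=0: revealed 9 new [(4,1) (4,2) (4,3) (5,1) (5,2) (5,3) (6,1) (6,2) (6,3)] -> total=11

Answer: .......
.......
..##...
.......
.###...
.###...
.###...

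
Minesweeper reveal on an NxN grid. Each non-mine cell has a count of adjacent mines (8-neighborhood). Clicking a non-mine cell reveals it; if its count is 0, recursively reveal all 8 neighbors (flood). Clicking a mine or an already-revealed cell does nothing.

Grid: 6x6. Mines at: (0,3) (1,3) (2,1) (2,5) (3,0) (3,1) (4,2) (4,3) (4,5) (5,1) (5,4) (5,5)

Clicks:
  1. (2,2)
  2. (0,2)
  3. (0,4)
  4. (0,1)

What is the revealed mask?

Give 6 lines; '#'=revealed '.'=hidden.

Answer: ###.#.
###...
..#...
......
......
......

Derivation:
Click 1 (2,2) count=3: revealed 1 new [(2,2)] -> total=1
Click 2 (0,2) count=2: revealed 1 new [(0,2)] -> total=2
Click 3 (0,4) count=2: revealed 1 new [(0,4)] -> total=3
Click 4 (0,1) count=0: revealed 5 new [(0,0) (0,1) (1,0) (1,1) (1,2)] -> total=8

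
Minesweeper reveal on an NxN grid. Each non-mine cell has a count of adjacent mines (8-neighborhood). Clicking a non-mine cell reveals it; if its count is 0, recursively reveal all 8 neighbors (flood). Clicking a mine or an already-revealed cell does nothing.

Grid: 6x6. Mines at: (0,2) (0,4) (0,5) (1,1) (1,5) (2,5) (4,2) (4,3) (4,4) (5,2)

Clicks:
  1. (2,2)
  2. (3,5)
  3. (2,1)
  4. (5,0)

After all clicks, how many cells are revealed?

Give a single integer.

Answer: 10

Derivation:
Click 1 (2,2) count=1: revealed 1 new [(2,2)] -> total=1
Click 2 (3,5) count=2: revealed 1 new [(3,5)] -> total=2
Click 3 (2,1) count=1: revealed 1 new [(2,1)] -> total=3
Click 4 (5,0) count=0: revealed 7 new [(2,0) (3,0) (3,1) (4,0) (4,1) (5,0) (5,1)] -> total=10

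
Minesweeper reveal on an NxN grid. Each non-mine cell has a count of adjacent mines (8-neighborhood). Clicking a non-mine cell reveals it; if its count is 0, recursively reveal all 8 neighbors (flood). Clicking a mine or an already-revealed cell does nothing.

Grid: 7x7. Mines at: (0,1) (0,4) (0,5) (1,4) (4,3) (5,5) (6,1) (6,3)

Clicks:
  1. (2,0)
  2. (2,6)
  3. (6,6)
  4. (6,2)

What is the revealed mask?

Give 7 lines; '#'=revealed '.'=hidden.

Click 1 (2,0) count=0: revealed 18 new [(1,0) (1,1) (1,2) (1,3) (2,0) (2,1) (2,2) (2,3) (3,0) (3,1) (3,2) (3,3) (4,0) (4,1) (4,2) (5,0) (5,1) (5,2)] -> total=18
Click 2 (2,6) count=0: revealed 11 new [(1,5) (1,6) (2,4) (2,5) (2,6) (3,4) (3,5) (3,6) (4,4) (4,5) (4,6)] -> total=29
Click 3 (6,6) count=1: revealed 1 new [(6,6)] -> total=30
Click 4 (6,2) count=2: revealed 1 new [(6,2)] -> total=31

Answer: .......
####.##
#######
#######
###.###
###....
..#...#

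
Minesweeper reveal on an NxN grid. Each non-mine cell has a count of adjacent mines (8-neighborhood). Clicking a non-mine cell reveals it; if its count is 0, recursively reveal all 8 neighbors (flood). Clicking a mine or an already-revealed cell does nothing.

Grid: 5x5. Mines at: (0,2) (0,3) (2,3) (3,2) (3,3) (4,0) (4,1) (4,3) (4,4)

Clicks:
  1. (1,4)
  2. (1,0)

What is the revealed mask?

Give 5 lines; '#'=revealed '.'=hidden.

Answer: ##...
##..#
##...
##...
.....

Derivation:
Click 1 (1,4) count=2: revealed 1 new [(1,4)] -> total=1
Click 2 (1,0) count=0: revealed 8 new [(0,0) (0,1) (1,0) (1,1) (2,0) (2,1) (3,0) (3,1)] -> total=9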